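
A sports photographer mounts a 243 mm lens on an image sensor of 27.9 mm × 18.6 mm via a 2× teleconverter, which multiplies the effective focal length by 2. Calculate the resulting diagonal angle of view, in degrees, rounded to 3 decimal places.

3.952°

Effective focal length f = 243 × 2 = 486 mm.
Sensor diagonal = √(27.9² + 18.6²) = √1124.3700 ≈ 33.5316 mm.
α = 2·arctan(33.532 / (2 × 486)) = 2·arctan(0.03450) ≈ 3.9516°.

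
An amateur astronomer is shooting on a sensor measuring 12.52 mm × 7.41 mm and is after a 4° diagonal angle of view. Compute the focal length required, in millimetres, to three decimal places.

Sensor diagonal = √(12.52² + 7.41²) = √211.6585 ≈ 14.5485 mm.
From α = 2·arctan(d/2f) we get f = d / (2·tan(α/2)).
With d = 14.5485 mm and α/2 = 2°, tan(α/2) ≈ 0.03492, so f ≈ 14.5485 / 0.06984 ≈ 208.3071 mm.

208.307 mm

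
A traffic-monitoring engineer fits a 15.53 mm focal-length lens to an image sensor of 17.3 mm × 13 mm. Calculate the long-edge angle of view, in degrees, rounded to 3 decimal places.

Angle of view α = 2·arctan(w/2f) with w = 17.3 mm and f = 15.53 mm.
w/2f = 0.55699; arctan(0.55699) ≈ 29.1172°, so α ≈ 58.2344°.

58.234°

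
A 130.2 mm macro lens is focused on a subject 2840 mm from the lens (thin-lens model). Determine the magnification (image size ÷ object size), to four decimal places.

0.0480×

Thin lens: 1/f = 1/dₒ + 1/dᵢ → 1/dᵢ = 1/130.2 − 1/2840 = 0.0073284 mm⁻¹, so dᵢ ≈ 136.4558 mm.
Magnification m = dᵢ/dₒ = 136.4558/2840 ≈ 0.04805.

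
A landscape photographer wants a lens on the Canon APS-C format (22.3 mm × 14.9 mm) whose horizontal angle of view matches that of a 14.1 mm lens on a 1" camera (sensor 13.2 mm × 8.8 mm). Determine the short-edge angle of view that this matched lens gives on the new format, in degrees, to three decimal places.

Equal horizontal AOV ⇒ f₂ = f₁ · 22.3/13.2 = 14.1 × 1.68939 ≈ 23.8205 mm.
Short-edge AOV on the new format = 2·arctan(14.9 / (2 × 23.8205)) = 2·arctan(0.31276) ≈ 34.7348°.

34.735°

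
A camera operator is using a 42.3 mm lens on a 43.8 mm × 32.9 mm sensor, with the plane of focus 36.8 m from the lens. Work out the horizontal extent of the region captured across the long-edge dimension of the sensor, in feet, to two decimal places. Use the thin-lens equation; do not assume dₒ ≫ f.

124.87 ft

dₒ: 36.8 m = 36800 mm.
Similar triangles through the lens centre give W/dₒ = w/dᵢ; with 1/f = 1/dₒ + 1/dᵢ this gives W = w·(dₒ − f)/f.
W = 43.8 mm × (36800 − 42.3) / 42.3 = 43.8 × 868.9764 ≈ 38061.165 mm = 38061.165/304.8 ft = 124.873 ft.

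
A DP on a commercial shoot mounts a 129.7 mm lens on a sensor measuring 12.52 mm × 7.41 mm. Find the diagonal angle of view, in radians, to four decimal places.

Sensor diagonal = √(12.52² + 7.41²) = √211.6585 ≈ 14.5485 mm.
Angle of view α = 2·arctan(d/2f) with d = 14.5485 mm and f = 129.7 mm.
d/2f = 0.05609; arctan(0.05609) ≈ 0.0560 rad, so α ≈ 0.1121 rad.

0.1121 rad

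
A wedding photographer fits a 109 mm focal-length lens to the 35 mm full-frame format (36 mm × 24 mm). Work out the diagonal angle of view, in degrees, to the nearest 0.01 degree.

Sensor diagonal = √(36² + 24²) = √1872.0000 ≈ 43.2666 mm.
Angle of view α = 2·arctan(d/2f) with d = 43.2666 mm and f = 109 mm.
d/2f = 0.19847; arctan(0.19847) ≈ 11.2257°, so α ≈ 22.4513°.

22.45°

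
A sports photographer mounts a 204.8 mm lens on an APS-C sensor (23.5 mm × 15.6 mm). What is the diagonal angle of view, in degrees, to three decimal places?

7.879°

Sensor diagonal = √(23.5² + 15.6²) = √795.6100 ≈ 28.2066 mm.
Angle of view α = 2·arctan(d/2f) with d = 28.2066 mm and f = 204.8 mm.
d/2f = 0.06886; arctan(0.06886) ≈ 3.9394°, so α ≈ 7.8788°.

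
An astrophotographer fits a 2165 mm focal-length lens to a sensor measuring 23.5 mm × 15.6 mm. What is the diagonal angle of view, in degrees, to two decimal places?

Sensor diagonal = √(23.5² + 15.6²) = √795.6100 ≈ 28.2066 mm.
Angle of view α = 2·arctan(d/2f) with d = 28.2066 mm and f = 2165 mm.
d/2f = 0.00651; arctan(0.00651) ≈ 0.3732°, so α ≈ 0.7465°.

0.75°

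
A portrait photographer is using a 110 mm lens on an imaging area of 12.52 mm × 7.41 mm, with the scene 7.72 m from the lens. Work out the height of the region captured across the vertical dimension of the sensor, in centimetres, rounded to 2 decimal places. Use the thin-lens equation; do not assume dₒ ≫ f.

dₒ: 7.72 m = 7720 mm.
Similar triangles through the lens centre give W/dₒ = h/dᵢ; with 1/f = 1/dₒ + 1/dᵢ this gives W = h·(dₒ − f)/f.
W = 7.41 mm × (7720 − 110) / 110 = 7.41 × 69.1818 ≈ 512.637 mm = 51.2637 cm.

51.26 cm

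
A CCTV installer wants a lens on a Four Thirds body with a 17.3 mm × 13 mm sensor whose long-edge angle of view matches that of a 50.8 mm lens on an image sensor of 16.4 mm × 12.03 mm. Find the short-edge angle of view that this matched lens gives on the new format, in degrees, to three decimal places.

13.832°

Equal long-edge AOV ⇒ f₂ = f₁ · 17.3/16.4 = 50.8 × 1.05488 ≈ 53.5878 mm.
Short-edge AOV on the new format = 2·arctan(13 / (2 × 53.5878)) = 2·arctan(0.12130) ≈ 13.8320°.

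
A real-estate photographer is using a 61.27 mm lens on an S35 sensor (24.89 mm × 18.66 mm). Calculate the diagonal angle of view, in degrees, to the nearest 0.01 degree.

Sensor diagonal = √(24.89² + 18.66²) = √967.7077 ≈ 31.1080 mm.
Angle of view α = 2·arctan(d/2f) with d = 31.1080 mm and f = 61.27 mm.
d/2f = 0.25386; arctan(0.25386) ≈ 14.2442°, so α ≈ 28.4884°.

28.49°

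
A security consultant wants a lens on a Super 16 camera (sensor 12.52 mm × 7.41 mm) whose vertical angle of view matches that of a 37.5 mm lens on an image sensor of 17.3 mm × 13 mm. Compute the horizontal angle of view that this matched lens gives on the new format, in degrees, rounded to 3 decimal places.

Equal vertical AOV ⇒ f₂ = f₁ · 7.41/13 = 37.5 × 0.57000 ≈ 21.3750 mm.
Horizontal AOV on the new format = 2·arctan(12.52 / (2 × 21.3750)) = 2·arctan(0.29287) ≈ 32.6470°.

32.647°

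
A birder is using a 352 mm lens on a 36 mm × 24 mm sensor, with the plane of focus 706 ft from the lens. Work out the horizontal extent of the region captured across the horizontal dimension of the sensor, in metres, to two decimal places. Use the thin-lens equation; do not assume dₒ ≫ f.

dₒ: 706 ft × 304.8 mm/ft = 215188.79 mm.
Similar triangles through the lens centre give W/dₒ = w/dᵢ; with 1/f = 1/dₒ + 1/dᵢ this gives W = w·(dₒ − f)/f.
W = 36 mm × (215189 − 352) / 352 = 36 × 610.3318 ≈ 21971.945 mm = 21.9719 m.

21.97 m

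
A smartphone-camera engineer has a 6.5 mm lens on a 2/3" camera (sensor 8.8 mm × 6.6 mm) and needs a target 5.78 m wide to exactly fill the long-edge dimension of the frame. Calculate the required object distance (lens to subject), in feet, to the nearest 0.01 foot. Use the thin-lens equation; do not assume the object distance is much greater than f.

W: 5.78 m = 5780 mm.
Magnification m = w/W = dᵢ/dₒ; combined with 1/f = 1/dₒ + 1/dᵢ this gives dₒ = f·(1 + W/w).
dₒ = 6.5 mm × (1 + 5780/8.8) = 6.5 × 657.8182 ≈ 4275.818 mm = 4275.818/304.8 ft = 14.0283 ft.

14.03 ft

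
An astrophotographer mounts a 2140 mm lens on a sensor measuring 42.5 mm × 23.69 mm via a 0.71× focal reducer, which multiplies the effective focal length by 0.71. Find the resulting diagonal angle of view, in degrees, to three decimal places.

1.835°

Effective focal length f = 2140 × 0.71 = 1519.4 mm.
Sensor diagonal = √(42.5² + 23.69²) = √2367.4661 ≈ 48.6566 mm.
α = 2·arctan(48.657 / (2 × 1519.4)) = 2·arctan(0.01601) ≈ 1.8347°.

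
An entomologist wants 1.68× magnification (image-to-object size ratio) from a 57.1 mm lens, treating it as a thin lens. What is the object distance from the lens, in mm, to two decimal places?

91.09 mm

With m = dᵢ/dₒ and 1/f = 1/dₒ + 1/dᵢ, substituting dᵢ = m·dₒ gives 1/f = (1 + 1/m)/dₒ, hence dₒ = f·(1 + 1/m).
dₒ = 57.1 × (1 + 1/1.68) = 57.1 × 1.59524 ≈ 91.088 mm.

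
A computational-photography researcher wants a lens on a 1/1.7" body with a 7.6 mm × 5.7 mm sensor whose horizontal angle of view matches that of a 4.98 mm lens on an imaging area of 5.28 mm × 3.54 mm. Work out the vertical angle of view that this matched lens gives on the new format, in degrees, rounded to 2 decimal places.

Equal horizontal AOV ⇒ f₂ = f₁ · 7.6/5.28 = 4.98 × 1.43939 ≈ 7.1682 mm.
Vertical AOV on the new format = 2·arctan(5.7 / (2 × 7.1682)) = 2·arctan(0.39759) ≈ 43.3646°.

43.36°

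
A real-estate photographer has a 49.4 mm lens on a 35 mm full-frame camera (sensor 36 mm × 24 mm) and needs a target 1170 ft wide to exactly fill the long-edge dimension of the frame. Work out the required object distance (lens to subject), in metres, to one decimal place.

W: 1170 ft × 304.8 mm/ft = 356615.99 mm.
Magnification m = w/W = dᵢ/dₒ; combined with 1/f = 1/dₒ + 1/dᵢ this gives dₒ = f·(1 + W/w).
dₒ = 49.4 mm × (1 + 356616/36) = 49.4 × 9906.9997 ≈ 489405.784 mm = 489.406 m.

489.4 m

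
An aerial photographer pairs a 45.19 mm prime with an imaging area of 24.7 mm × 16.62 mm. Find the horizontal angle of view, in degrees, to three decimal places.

30.570°

Angle of view α = 2·arctan(w/2f) with w = 24.7 mm and f = 45.19 mm.
w/2f = 0.27329; arctan(0.27329) ≈ 15.2852°, so α ≈ 30.5703°.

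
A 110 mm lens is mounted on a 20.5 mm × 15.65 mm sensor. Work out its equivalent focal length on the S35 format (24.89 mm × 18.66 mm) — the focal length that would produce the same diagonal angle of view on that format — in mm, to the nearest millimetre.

133 mm

Sensor diagonal = √(20.5² + 15.65²) = √665.1725 ≈ 25.7909 mm.
Sensor diagonal = √(24.89² + 18.66²) = √967.7077 ≈ 31.1080 mm.
Equal angle of view means equal diagonal/f ratio, so f₂ = f₁ · (diagonal₂/diagonal₁) = 110 × 31.1080/25.7909.
f₂ = 110 × 1.20616 ≈ 132.678 mm.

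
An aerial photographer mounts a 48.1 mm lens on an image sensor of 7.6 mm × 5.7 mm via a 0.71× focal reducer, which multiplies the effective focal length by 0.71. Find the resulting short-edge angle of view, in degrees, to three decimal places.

Effective focal length f = 48.1 × 0.71 = 34.151 mm.
α = 2·arctan(5.7 / (2 × 34.151)) = 2·arctan(0.08345) ≈ 9.5409°.

9.541°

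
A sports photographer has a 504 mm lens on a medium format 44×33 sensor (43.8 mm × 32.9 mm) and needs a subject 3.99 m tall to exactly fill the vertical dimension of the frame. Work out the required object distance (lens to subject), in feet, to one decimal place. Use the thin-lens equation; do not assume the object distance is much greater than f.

202.2 ft

W: 3.99 m = 3990 mm.
Magnification m = h/W = dᵢ/dₒ; combined with 1/f = 1/dₒ + 1/dᵢ this gives dₒ = f·(1 + W/h).
dₒ = 504 mm × (1 + 3990/32.9) = 504 × 122.2766 ≈ 61627.404 mm = 61627.404/304.8 ft = 202.19 ft.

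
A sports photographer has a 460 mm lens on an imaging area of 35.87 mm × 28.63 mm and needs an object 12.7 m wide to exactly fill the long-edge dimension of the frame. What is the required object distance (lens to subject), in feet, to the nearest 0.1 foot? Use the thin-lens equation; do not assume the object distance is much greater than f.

535.8 ft

W: 12.7 m = 12700 mm.
Magnification m = w/W = dᵢ/dₒ; combined with 1/f = 1/dₒ + 1/dᵢ this gives dₒ = f·(1 + W/w).
dₒ = 460 mm × (1 + 12700/35.87) = 460 × 355.0563 ≈ 163325.905 mm = 163325.905/304.8 ft = 535.846 ft.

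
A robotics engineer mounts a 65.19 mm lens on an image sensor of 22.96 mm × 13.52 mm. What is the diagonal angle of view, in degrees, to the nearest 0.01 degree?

Sensor diagonal = √(22.96² + 13.52²) = √709.9520 ≈ 26.6449 mm.
Angle of view α = 2·arctan(d/2f) with d = 26.6449 mm and f = 65.19 mm.
d/2f = 0.20436; arctan(0.20436) ≈ 11.5501°, so α ≈ 23.1003°.

23.10°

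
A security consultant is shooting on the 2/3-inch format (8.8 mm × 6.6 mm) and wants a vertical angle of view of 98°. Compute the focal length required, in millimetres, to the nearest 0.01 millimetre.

2.87 mm

From α = 2·arctan(h/2f) we get f = h / (2·tan(α/2)).
With h = 6.6 mm and α/2 = 49°, tan(α/2) ≈ 1.15037, so f ≈ 6.6 / 2.30074 ≈ 2.8686 mm.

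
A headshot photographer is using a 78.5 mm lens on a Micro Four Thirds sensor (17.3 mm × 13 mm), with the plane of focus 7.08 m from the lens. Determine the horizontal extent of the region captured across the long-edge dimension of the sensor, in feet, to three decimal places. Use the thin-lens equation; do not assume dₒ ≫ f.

dₒ: 7.08 m = 7080 mm.
Similar triangles through the lens centre give W/dₒ = w/dᵢ; with 1/f = 1/dₒ + 1/dᵢ this gives W = w·(dₒ − f)/f.
W = 17.3 mm × (7080 − 78.5) / 78.5 = 17.3 × 89.1911 ≈ 1543.006 mm = 1543.006/304.8 ft = 5.06235 ft.

5.062 ft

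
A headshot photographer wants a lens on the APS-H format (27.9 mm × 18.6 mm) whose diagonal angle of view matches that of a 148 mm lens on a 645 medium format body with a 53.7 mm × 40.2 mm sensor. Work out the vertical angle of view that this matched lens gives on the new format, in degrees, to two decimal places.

Sensor diagonal = √(53.7² + 40.2²) = √4499.7300 ≈ 67.0800 mm.
Sensor diagonal = √(27.9² + 18.6²) = √1124.3700 ≈ 33.5316 mm.
Equal diagonal AOV ⇒ f₂ = f₁ · 33.5316/67.0800 = 148 × 0.49987 ≈ 73.9815 mm.
Vertical AOV on the new format = 2·arctan(18.6 / (2 × 73.9815)) = 2·arctan(0.12571) ≈ 14.3298°.

14.33°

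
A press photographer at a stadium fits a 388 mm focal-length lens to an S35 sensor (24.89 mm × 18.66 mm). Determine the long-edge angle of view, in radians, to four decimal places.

Angle of view α = 2·arctan(w/2f) with w = 24.89 mm and f = 388 mm.
w/2f = 0.03207; arctan(0.03207) ≈ 0.0321 rad, so α ≈ 0.0641 rad.

0.0641 rad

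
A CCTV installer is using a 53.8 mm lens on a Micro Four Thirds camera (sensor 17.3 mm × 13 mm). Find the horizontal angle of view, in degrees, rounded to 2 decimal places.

Angle of view α = 2·arctan(w/2f) with w = 17.3 mm and f = 53.8 mm.
w/2f = 0.16078; arctan(0.16078) ≈ 9.1339°, so α ≈ 18.2678°.

18.27°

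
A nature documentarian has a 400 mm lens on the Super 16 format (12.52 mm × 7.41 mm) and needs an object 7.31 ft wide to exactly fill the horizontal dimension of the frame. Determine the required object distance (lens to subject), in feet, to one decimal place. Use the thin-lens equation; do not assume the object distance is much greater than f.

234.9 ft

W: 7.31 ft × 304.8 mm/ft = 2228.09 mm.
Magnification m = w/W = dᵢ/dₒ; combined with 1/f = 1/dₒ + 1/dᵢ this gives dₒ = f·(1 + W/w).
dₒ = 400 mm × (1 + 2228.09/12.52) = 400 × 178.9623 ≈ 71584.918 mm = 71584.918/304.8 ft = 234.859 ft.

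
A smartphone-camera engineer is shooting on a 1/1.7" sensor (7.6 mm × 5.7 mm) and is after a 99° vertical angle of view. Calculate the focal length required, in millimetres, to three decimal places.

From α = 2·arctan(h/2f) we get f = h / (2·tan(α/2)).
With h = 5.7 mm and α/2 = 49.5°, tan(α/2) ≈ 1.17085, so f ≈ 5.7 / 2.34170 ≈ 2.4341 mm.

2.434 mm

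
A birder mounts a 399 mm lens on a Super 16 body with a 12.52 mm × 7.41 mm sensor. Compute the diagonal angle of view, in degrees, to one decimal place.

2.1°

Sensor diagonal = √(12.52² + 7.41²) = √211.6585 ≈ 14.5485 mm.
Angle of view α = 2·arctan(d/2f) with d = 14.5485 mm and f = 399 mm.
d/2f = 0.01823; arctan(0.01823) ≈ 1.0445°, so α ≈ 2.0889°.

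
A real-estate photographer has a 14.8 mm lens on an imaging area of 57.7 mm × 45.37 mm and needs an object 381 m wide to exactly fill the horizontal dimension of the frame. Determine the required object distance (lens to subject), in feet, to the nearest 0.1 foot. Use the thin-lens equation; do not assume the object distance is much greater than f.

W: 381 m = 381000 mm.
Magnification m = w/W = dᵢ/dₒ; combined with 1/f = 1/dₒ + 1/dᵢ this gives dₒ = f·(1 + W/w).
dₒ = 14.8 mm × (1 + 381000/57.7) = 14.8 × 6604.1196 ≈ 97740.970 mm = 97740.970/304.8 ft = 320.672 ft.

320.7 ft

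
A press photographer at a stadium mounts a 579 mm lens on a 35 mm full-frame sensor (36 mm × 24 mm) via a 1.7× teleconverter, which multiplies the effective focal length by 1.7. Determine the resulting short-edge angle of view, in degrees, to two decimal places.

1.40°

Effective focal length f = 579 × 1.7 = 984.3 mm.
α = 2·arctan(24 / (2 × 984.3)) = 2·arctan(0.01219) ≈ 1.3970°.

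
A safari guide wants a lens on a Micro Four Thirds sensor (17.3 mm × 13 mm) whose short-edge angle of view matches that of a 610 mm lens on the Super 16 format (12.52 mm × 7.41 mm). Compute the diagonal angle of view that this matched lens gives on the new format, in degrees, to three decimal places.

1.159°

Equal short-edge AOV ⇒ f₂ = f₁ · 13/7.41 = 610 × 1.75439 ≈ 1070.1754 mm.
Sensor diagonal = √(17.3² + 13²) = √468.2900 ≈ 21.6400 mm.
Diagonal AOV on the new format = 2·arctan(21.6400 / (2 × 1070.1754)) = 2·arctan(0.01011) ≈ 1.1585°.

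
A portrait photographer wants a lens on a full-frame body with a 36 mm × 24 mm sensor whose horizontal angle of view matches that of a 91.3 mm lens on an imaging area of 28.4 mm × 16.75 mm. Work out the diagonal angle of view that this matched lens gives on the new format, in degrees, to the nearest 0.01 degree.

21.18°

Equal horizontal AOV ⇒ f₂ = f₁ · 36/28.4 = 91.3 × 1.26761 ≈ 115.7324 mm.
Sensor diagonal = √(36² + 24²) = √1872.0000 ≈ 43.2666 mm.
Diagonal AOV on the new format = 2·arctan(43.2666 / (2 × 115.7324)) = 2·arctan(0.18693) ≈ 21.1757°.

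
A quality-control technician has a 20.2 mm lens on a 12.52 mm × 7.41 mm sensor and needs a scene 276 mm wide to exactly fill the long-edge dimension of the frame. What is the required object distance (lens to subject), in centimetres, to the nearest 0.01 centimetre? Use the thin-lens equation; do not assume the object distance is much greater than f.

46.55 cm

Magnification m = w/W = dᵢ/dₒ; combined with 1/f = 1/dₒ + 1/dᵢ this gives dₒ = f·(1 + W/w).
dₒ = 20.2 mm × (1 + 276/12.52) = 20.2 × 23.0447 ≈ 465.504 mm = 46.5504 cm.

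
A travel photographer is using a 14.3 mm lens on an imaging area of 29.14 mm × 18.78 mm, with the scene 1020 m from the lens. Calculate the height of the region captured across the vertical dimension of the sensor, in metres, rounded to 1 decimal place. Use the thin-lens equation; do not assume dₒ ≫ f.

1339.5 m

dₒ: 1020 m = 1.02e+06 mm.
Similar triangles through the lens centre give W/dₒ = h/dᵢ; with 1/f = 1/dₒ + 1/dᵢ this gives W = h·(dₒ − f)/f.
W = 18.78 mm × (1.02e+06 − 14.3) / 14.3 = 18.78 × 71327.6713 ≈ 1339533.668 mm = 1339.53 m.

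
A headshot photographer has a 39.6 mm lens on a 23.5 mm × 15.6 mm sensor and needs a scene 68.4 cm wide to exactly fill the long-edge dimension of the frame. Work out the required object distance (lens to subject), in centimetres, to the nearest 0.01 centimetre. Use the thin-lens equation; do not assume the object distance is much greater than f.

W: 68.4 cm = 684 mm.
Magnification m = w/W = dᵢ/dₒ; combined with 1/f = 1/dₒ + 1/dᵢ this gives dₒ = f·(1 + W/w).
dₒ = 39.6 mm × (1 + 684/23.5) = 39.6 × 30.1064 ≈ 1192.213 mm = 119.221 cm.

119.22 cm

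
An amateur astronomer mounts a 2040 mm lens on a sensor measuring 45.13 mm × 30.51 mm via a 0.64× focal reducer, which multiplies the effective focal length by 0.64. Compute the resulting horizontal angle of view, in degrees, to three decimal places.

Effective focal length f = 2040 × 0.64 = 1305.6 mm.
α = 2·arctan(45.13 / (2 × 1305.6)) = 2·arctan(0.01728) ≈ 1.9803°.

1.980°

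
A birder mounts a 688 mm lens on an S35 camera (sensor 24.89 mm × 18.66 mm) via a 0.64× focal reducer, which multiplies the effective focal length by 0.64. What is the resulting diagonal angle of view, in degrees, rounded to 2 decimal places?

4.05°

Effective focal length f = 688 × 0.64 = 440.32 mm.
Sensor diagonal = √(24.89² + 18.66²) = √967.7077 ≈ 31.1080 mm.
α = 2·arctan(31.108 / (2 × 440.32)) = 2·arctan(0.03532) ≈ 4.0462°.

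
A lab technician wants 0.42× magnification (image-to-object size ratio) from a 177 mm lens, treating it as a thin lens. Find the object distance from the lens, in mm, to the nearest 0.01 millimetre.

With m = dᵢ/dₒ and 1/f = 1/dₒ + 1/dᵢ, substituting dᵢ = m·dₒ gives 1/f = (1 + 1/m)/dₒ, hence dₒ = f·(1 + 1/m).
dₒ = 177 × (1 + 1/0.42) = 177 × 3.38095 ≈ 598.429 mm.

598.43 mm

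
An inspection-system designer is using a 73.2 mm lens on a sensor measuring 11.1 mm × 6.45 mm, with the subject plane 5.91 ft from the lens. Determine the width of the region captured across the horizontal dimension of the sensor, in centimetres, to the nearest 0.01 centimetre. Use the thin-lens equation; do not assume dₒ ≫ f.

26.21 cm

dₒ: 5.91 ft × 304.8 mm/ft = 1801.37 mm.
Similar triangles through the lens centre give W/dₒ = w/dᵢ; with 1/f = 1/dₒ + 1/dᵢ this gives W = w·(dₒ − f)/f.
W = 11.1 mm × (1801.37 − 73.2) / 73.2 = 11.1 × 23.6089 ≈ 262.058 mm = 26.2058 cm.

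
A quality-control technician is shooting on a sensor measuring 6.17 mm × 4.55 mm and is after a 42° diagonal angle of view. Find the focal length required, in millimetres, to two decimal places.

9.99 mm

Sensor diagonal = √(6.17² + 4.55²) = √58.7714 ≈ 7.6663 mm.
From α = 2·arctan(d/2f) we get f = d / (2·tan(α/2)).
With d = 7.6663 mm and α/2 = 21°, tan(α/2) ≈ 0.38386, so f ≈ 7.6663 / 0.76773 ≈ 9.9856 mm.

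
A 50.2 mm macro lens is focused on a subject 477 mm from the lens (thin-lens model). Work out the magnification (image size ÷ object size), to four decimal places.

0.1176×

Thin lens: 1/f = 1/dₒ + 1/dᵢ → 1/dᵢ = 1/50.2 − 1/477 = 0.0178239 mm⁻¹, so dᵢ ≈ 56.1045 mm.
Magnification m = dᵢ/dₒ = 56.1045/477 ≈ 0.11762.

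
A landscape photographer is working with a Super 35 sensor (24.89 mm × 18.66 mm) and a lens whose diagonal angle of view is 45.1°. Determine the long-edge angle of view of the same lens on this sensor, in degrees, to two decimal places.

Sensor diagonal = √(24.89² + 18.66²) = √967.7077 ≈ 31.1080 mm.
From the diagonal AOV: f = 31.1080 / (2·tan(22.55°)) = 31.1080 / 0.83047 ≈ 37.4582 mm.
Long-edge AOV = 2·arctan(24.89 / (2 × 37.4582)) = 2·arctan(0.33224) ≈ 36.7568°.

36.76°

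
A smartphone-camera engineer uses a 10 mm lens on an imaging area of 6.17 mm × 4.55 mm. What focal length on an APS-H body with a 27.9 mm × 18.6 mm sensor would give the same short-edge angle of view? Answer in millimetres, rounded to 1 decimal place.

Equal angle of view means equal height/f ratio, so f₂ = f₁ · (height₂/height₁) = 10 × 18.6/4.55.
f₂ = 10 × 4.08791 ≈ 40.879 mm.

40.9 mm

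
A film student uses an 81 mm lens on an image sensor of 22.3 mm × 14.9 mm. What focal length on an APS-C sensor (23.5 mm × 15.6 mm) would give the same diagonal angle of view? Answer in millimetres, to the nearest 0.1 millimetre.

Sensor diagonal = √(22.3² + 14.9²) = √719.3000 ≈ 26.8198 mm.
Sensor diagonal = √(23.5² + 15.6²) = √795.6100 ≈ 28.2066 mm.
Equal angle of view means equal diagonal/f ratio, so f₂ = f₁ · (diagonal₂/diagonal₁) = 81 × 28.2066/26.8198.
f₂ = 81 × 1.05171 ≈ 85.188 mm.

85.2 mm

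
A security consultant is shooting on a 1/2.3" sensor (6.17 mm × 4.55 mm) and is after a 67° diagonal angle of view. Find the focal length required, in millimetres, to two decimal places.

Sensor diagonal = √(6.17² + 4.55²) = √58.7714 ≈ 7.6663 mm.
From α = 2·arctan(d/2f) we get f = d / (2·tan(α/2)).
With d = 7.6663 mm and α/2 = 33.5°, tan(α/2) ≈ 0.66189, so f ≈ 7.6663 / 1.32377 ≈ 5.7912 mm.

5.79 mm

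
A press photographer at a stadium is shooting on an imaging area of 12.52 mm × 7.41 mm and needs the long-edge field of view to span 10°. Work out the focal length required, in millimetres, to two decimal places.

From α = 2·arctan(w/2f) we get f = w / (2·tan(α/2)).
With w = 12.52 mm and α/2 = 5°, tan(α/2) ≈ 0.08749, so f ≈ 12.52 / 0.17498 ≈ 71.5521 mm.

71.55 mm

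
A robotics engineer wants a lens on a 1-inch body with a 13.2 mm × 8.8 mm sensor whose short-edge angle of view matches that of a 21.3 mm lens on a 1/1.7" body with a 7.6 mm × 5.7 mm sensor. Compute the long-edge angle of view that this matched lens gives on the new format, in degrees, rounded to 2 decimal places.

Equal short-edge AOV ⇒ f₂ = f₁ · 8.8/5.7 = 21.3 × 1.54386 ≈ 32.8842 mm.
Long-edge AOV on the new format = 2·arctan(13.2 / (2 × 32.8842)) = 2·arctan(0.20070) ≈ 22.6974°.

22.70°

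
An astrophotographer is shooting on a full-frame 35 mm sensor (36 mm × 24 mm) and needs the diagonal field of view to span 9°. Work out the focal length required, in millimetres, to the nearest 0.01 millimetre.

274.88 mm

Sensor diagonal = √(36² + 24²) = √1872.0000 ≈ 43.2666 mm.
From α = 2·arctan(d/2f) we get f = d / (2·tan(α/2)).
With d = 43.2666 mm and α/2 = 4.5°, tan(α/2) ≈ 0.07870, so f ≈ 43.2666 / 0.15740 ≈ 274.8772 mm.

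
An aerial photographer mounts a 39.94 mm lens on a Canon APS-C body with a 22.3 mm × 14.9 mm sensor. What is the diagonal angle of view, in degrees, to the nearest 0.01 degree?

37.12°

Sensor diagonal = √(22.3² + 14.9²) = √719.3000 ≈ 26.8198 mm.
Angle of view α = 2·arctan(d/2f) with d = 26.8198 mm and f = 39.94 mm.
d/2f = 0.33575; arctan(0.33575) ≈ 18.5595°, so α ≈ 37.1190°.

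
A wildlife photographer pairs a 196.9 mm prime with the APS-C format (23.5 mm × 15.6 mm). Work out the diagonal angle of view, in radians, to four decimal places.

Sensor diagonal = √(23.5² + 15.6²) = √795.6100 ≈ 28.2066 mm.
Angle of view α = 2·arctan(d/2f) with d = 28.2066 mm and f = 196.9 mm.
d/2f = 0.07163; arctan(0.07163) ≈ 0.0715 rad, so α ≈ 0.1430 rad.

0.1430 rad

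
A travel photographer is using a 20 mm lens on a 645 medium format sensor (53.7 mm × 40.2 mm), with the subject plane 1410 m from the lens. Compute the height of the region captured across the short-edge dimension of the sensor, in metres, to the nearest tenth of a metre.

dₒ: 1410 m = 1.41e+06 mm.
Similar triangles through the lens centre give W/dₒ = h/dᵢ; with 1/f = 1/dₒ + 1/dᵢ this gives W = h·(dₒ − f)/f.
W = 40.2 mm × (1.41e+06 − 20) / 20 = 40.2 × 70499.0000 ≈ 2834059.800 mm = 2834.06 m.

2834.1 m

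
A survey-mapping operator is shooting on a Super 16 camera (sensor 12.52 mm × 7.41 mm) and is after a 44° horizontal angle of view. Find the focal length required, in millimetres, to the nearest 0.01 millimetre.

15.49 mm

From α = 2·arctan(w/2f) we get f = w / (2·tan(α/2)).
With w = 12.52 mm and α/2 = 22°, tan(α/2) ≈ 0.40403, so f ≈ 12.52 / 0.80805 ≈ 15.4940 mm.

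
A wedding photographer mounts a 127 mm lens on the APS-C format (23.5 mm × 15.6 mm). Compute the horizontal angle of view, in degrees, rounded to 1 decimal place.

Angle of view α = 2·arctan(w/2f) with w = 23.5 mm and f = 127 mm.
w/2f = 0.09252; arctan(0.09252) ≈ 5.2859°, so α ≈ 10.5719°.

10.6°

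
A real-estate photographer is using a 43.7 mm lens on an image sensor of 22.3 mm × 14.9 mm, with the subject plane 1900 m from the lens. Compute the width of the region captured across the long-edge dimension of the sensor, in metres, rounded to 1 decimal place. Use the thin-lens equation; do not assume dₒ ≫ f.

dₒ: 1900 m = 1.9e+06 mm.
Similar triangles through the lens centre give W/dₒ = w/dᵢ; with 1/f = 1/dₒ + 1/dᵢ this gives W = w·(dₒ − f)/f.
W = 22.3 mm × (1.9e+06 − 43.7) / 43.7 = 22.3 × 43477.2609 ≈ 969542.917 mm = 969.543 m.

969.5 m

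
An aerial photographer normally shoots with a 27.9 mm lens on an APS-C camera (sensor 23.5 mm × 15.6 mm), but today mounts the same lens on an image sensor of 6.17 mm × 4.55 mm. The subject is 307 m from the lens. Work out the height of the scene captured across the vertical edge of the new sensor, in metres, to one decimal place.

50.1 m

The focal length stays 27.9 mm; the relevant sensor dimension is now h = 4.55 mm. Object distance dₒ = 307 m = 307000 mm.
Thin-lens field height W = h·(dₒ − f)/f = 4.55 × (307000 − 27.9)/27.9 ≈ 50061.758 mm = 50.0618 m.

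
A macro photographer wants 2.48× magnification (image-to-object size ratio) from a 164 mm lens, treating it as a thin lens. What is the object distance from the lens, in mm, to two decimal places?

230.13 mm

With m = dᵢ/dₒ and 1/f = 1/dₒ + 1/dᵢ, substituting dᵢ = m·dₒ gives 1/f = (1 + 1/m)/dₒ, hence dₒ = f·(1 + 1/m).
dₒ = 164 × (1 + 1/2.48) = 164 × 1.40323 ≈ 230.129 mm.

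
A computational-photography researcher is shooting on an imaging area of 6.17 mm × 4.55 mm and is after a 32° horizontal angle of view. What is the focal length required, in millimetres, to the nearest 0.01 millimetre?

10.76 mm

From α = 2·arctan(w/2f) we get f = w / (2·tan(α/2)).
With w = 6.17 mm and α/2 = 16°, tan(α/2) ≈ 0.28675, so f ≈ 6.17 / 0.57349 ≈ 10.7587 mm.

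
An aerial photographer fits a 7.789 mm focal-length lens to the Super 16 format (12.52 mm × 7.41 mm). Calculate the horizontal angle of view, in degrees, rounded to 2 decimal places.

77.58°

Angle of view α = 2·arctan(w/2f) with w = 12.52 mm and f = 7.789 mm.
w/2f = 0.80370; arctan(0.80370) ≈ 38.7888°, so α ≈ 77.5775°.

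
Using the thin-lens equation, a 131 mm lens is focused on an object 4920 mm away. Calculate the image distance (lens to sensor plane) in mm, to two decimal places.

134.58 mm

1/dᵢ = 1/f − 1/dₒ = 1/131 − 1/4920 = 0.0074303 mm⁻¹.
dᵢ = 1/0.0074303 ≈ 134.5834 mm.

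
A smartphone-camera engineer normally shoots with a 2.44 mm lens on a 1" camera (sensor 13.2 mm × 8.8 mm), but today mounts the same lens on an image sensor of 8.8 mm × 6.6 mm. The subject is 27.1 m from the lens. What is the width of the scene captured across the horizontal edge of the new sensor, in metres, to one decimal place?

97.7 m

The focal length stays 2.44 mm; the relevant sensor dimension is now w = 8.8 mm. Object distance dₒ = 27.1 m = 27100 mm.
Thin-lens field width W = w·(dₒ − f)/f = 8.8 × (27100 − 2.44)/2.44 ≈ 97728.905 mm = 97.7289 m.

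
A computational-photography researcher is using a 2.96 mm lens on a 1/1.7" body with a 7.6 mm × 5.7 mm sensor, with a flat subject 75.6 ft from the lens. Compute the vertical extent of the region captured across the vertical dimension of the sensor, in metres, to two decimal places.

44.37 m

dₒ: 75.6 ft × 304.8 mm/ft = 23042.88 mm.
Similar triangles through the lens centre give W/dₒ = h/dᵢ; with 1/f = 1/dₒ + 1/dᵢ this gives W = h·(dₒ − f)/f.
W = 5.7 mm × (23042.9 − 2.96) / 2.96 = 5.7 × 7783.7565 ≈ 44367.412 mm = 44.3674 m.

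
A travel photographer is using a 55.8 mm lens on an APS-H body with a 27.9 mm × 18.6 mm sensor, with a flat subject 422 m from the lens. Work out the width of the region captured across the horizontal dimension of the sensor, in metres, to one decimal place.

211.0 m

dₒ: 422 m = 422000 mm.
Similar triangles through the lens centre give W/dₒ = w/dᵢ; with 1/f = 1/dₒ + 1/dᵢ this gives W = w·(dₒ − f)/f.
W = 27.9 mm × (422000 − 55.8) / 55.8 = 27.9 × 7561.7240 ≈ 210972.100 mm = 210.972 m.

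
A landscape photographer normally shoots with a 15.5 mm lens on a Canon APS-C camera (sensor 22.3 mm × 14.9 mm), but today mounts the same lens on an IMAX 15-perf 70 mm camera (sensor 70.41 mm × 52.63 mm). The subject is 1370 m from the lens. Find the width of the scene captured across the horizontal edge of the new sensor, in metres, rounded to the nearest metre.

6223 m

The focal length stays 15.5 mm; the relevant sensor dimension is now w = 70.41 mm. Object distance dₒ = 1370 m = 1.37e+06 mm.
Thin-lens field width W = w·(dₒ − f)/f = 70.41 × (1.37e+06 − 15.5)/15.5 ≈ 6223265.074 mm = 6223.27 m.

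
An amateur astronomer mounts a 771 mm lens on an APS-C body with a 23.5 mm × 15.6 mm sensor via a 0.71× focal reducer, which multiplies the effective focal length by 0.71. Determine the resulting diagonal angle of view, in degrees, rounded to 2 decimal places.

2.95°

Effective focal length f = 771 × 0.71 = 547.41 mm.
Sensor diagonal = √(23.5² + 15.6²) = √795.6100 ≈ 28.2066 mm.
α = 2·arctan(28.207 / (2 × 547.41)) = 2·arctan(0.02576) ≈ 2.9516°.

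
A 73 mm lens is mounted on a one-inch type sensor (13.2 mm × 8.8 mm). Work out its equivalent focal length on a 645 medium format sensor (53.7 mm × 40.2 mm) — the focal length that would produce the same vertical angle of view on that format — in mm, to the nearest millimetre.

Equal angle of view means equal height/f ratio, so f₂ = f₁ · (height₂/height₁) = 73 × 40.2/8.8.
f₂ = 73 × 4.56818 ≈ 333.477 mm.

333 mm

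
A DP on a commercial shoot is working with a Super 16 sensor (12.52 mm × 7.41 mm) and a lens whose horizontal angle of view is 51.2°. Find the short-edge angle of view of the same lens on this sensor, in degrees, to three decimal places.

From the horizontal AOV: f = 12.52 / (2·tan(25.6°)) = 12.52 / 0.95824 ≈ 13.0656 mm.
Short-edge AOV = 2·arctan(7.41 / (2 × 13.0656)) = 2·arctan(0.28357) ≈ 31.6633°.

31.663°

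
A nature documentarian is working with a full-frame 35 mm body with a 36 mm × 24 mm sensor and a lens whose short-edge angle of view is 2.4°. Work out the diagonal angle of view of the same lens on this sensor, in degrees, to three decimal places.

From the short-edge AOV: f = 24 / (2·tan(1.2°)) = 24 / 0.04189 ≈ 572.8740 mm.
Sensor diagonal = √(36² + 24²) = √1872.0000 ≈ 43.2666 mm.
Diagonal AOV = 2·arctan(43.2666 / (2 × 572.8740)) = 2·arctan(0.03776) ≈ 4.3252°.

4.325°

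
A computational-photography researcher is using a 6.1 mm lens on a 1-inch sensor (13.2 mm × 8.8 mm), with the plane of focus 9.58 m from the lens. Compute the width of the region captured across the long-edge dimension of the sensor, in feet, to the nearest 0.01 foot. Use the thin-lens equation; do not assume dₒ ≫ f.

dₒ: 9.58 m = 9580 mm.
Similar triangles through the lens centre give W/dₒ = w/dᵢ; with 1/f = 1/dₒ + 1/dᵢ this gives W = w·(dₒ − f)/f.
W = 13.2 mm × (9580 − 6.1) / 6.1 = 13.2 × 1569.4918 ≈ 20717.292 mm = 20717.292/304.8 ft = 67.9701 ft.

67.97 ft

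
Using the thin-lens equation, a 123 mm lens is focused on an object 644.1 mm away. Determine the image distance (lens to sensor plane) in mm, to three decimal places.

1/dᵢ = 1/f − 1/dₒ = 1/123 − 1/644.1 = 0.0065775 mm⁻¹.
dᵢ = 1/0.0065775 ≈ 152.0328 mm.

152.033 mm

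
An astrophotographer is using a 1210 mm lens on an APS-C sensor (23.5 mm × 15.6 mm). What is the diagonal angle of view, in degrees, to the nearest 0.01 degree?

1.34°

Sensor diagonal = √(23.5² + 15.6²) = √795.6100 ≈ 28.2066 mm.
Angle of view α = 2·arctan(d/2f) with d = 28.2066 mm and f = 1210 mm.
d/2f = 0.01166; arctan(0.01166) ≈ 0.6678°, so α ≈ 1.3356°.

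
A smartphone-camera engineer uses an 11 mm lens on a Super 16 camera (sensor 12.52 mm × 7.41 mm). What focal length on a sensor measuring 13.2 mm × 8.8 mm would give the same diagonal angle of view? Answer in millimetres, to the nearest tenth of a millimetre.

Sensor diagonal = √(12.52² + 7.41²) = √211.6585 ≈ 14.5485 mm.
Sensor diagonal = √(13.2² + 8.8²) = √251.6800 ≈ 15.8644 mm.
Equal angle of view means equal diagonal/f ratio, so f₂ = f₁ · (diagonal₂/diagonal₁) = 11 × 15.8644/14.5485.
f₂ = 11 × 1.09045 ≈ 11.995 mm.

12.0 mm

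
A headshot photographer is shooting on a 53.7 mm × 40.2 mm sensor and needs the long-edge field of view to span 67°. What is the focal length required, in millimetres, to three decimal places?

40.566 mm

From α = 2·arctan(w/2f) we get f = w / (2·tan(α/2)).
With w = 53.7 mm and α/2 = 33.5°, tan(α/2) ≈ 0.66189, so f ≈ 53.7 / 1.32377 ≈ 40.5659 mm.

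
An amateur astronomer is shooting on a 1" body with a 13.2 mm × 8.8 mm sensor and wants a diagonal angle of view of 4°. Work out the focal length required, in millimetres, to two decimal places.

Sensor diagonal = √(13.2² + 8.8²) = √251.6800 ≈ 15.8644 mm.
From α = 2·arctan(d/2f) we get f = d / (2·tan(α/2)).
With d = 15.8644 mm and α/2 = 2°, tan(α/2) ≈ 0.03492, so f ≈ 15.8644 / 0.06984 ≈ 227.1489 mm.

227.15 mm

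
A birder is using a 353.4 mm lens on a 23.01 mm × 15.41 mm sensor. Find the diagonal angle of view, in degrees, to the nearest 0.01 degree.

Sensor diagonal = √(23.01² + 15.41²) = √766.9282 ≈ 27.6935 mm.
Angle of view α = 2·arctan(d/2f) with d = 27.6935 mm and f = 353.4 mm.
d/2f = 0.03918; arctan(0.03918) ≈ 2.2438°, so α ≈ 4.4876°.

4.49°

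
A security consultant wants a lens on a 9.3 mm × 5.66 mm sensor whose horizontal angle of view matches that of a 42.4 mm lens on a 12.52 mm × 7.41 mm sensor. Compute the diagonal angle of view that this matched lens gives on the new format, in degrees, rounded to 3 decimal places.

Equal horizontal AOV ⇒ f₂ = f₁ · 9.3/12.52 = 42.4 × 0.74281 ≈ 31.4952 mm.
Sensor diagonal = √(9.3² + 5.66²) = √118.5256 ≈ 10.8869 mm.
Diagonal AOV on the new format = 2·arctan(10.8869 / (2 × 31.4952)) = 2·arctan(0.17283) ≈ 19.6117°.

19.612°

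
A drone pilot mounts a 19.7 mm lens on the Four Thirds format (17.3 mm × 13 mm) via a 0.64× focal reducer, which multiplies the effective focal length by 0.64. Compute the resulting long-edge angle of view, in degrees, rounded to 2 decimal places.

Effective focal length f = 19.7 × 0.64 = 12.608 mm.
α = 2·arctan(17.3 / (2 × 12.608)) = 2·arctan(0.68607) ≈ 68.9059°.

68.91°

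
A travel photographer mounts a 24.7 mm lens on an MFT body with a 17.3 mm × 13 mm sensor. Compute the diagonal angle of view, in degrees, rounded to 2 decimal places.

Sensor diagonal = √(17.3² + 13²) = √468.2900 ≈ 21.6400 mm.
Angle of view α = 2·arctan(d/2f) with d = 21.6400 mm and f = 24.7 mm.
d/2f = 0.43806; arctan(0.43806) ≈ 23.6562°, so α ≈ 47.3123°.

47.31°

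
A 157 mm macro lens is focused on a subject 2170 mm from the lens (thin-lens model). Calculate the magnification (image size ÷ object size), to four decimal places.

Thin lens: 1/f = 1/dₒ + 1/dᵢ → 1/dᵢ = 1/157 − 1/2170 = 0.0059086 mm⁻¹, so dᵢ ≈ 169.2449 mm.
Magnification m = dᵢ/dₒ = 169.2449/2170 ≈ 0.07799.

0.0780×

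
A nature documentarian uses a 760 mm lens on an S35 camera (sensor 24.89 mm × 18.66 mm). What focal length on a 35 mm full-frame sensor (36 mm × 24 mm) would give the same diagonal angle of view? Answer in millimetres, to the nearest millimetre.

1057 mm

Sensor diagonal = √(24.89² + 18.66²) = √967.7077 ≈ 31.1080 mm.
Sensor diagonal = √(36² + 24²) = √1872.0000 ≈ 43.2666 mm.
Equal angle of view means equal diagonal/f ratio, so f₂ = f₁ · (diagonal₂/diagonal₁) = 760 × 43.2666/31.1080.
f₂ = 760 × 1.39085 ≈ 1057.047 mm.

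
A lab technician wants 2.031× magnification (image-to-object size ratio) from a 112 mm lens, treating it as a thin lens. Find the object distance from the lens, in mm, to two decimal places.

167.15 mm

With m = dᵢ/dₒ and 1/f = 1/dₒ + 1/dᵢ, substituting dᵢ = m·dₒ gives 1/f = (1 + 1/m)/dₒ, hence dₒ = f·(1 + 1/m).
dₒ = 112 × (1 + 1/2.031) = 112 × 1.49237 ≈ 167.145 mm.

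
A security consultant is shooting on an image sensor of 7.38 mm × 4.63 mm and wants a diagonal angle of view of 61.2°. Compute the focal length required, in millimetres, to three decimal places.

Sensor diagonal = √(7.38² + 4.63²) = √75.9013 ≈ 8.7121 mm.
From α = 2·arctan(d/2f) we get f = d / (2·tan(α/2)).
With d = 8.7121 mm and α/2 = 30.6°, tan(α/2) ≈ 0.59140, so f ≈ 8.7121 / 1.18280 ≈ 7.3657 mm.

7.366 mm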